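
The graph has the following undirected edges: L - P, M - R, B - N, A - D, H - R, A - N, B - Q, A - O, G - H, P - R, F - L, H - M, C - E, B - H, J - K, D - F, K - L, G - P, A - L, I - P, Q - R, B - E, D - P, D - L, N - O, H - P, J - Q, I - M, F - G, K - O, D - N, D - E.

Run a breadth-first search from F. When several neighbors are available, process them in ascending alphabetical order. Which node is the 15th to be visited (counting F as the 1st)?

R

Visit F; enqueue D, G, L → queue [D, G, L]
Visit D; enqueue A, E, N, P → queue [G, L, A, E, N, P]
Visit G; enqueue H → queue [L, A, E, N, P, H]
Visit L; enqueue K → queue [A, E, N, P, H, K]
Visit A; enqueue O → queue [E, N, P, H, K, O]
Visit E; enqueue B, C → queue [N, P, H, K, O, B, C]
Visit N → queue [P, H, K, O, B, C]
Visit P; enqueue I, R → queue [H, K, O, B, C, I, R]
Visit H; enqueue M → queue [K, O, B, C, I, R, M]
Visit K; enqueue J → queue [O, B, C, I, R, M, J]
Visit O → queue [B, C, I, R, M, J]
Visit B; enqueue Q → queue [C, I, R, M, J, Q]
Visit C → queue [I, R, M, J, Q]
Visit I → queue [R, M, J, Q]
Visit R → queue [M, J, Q]
Visit M → queue [J, Q]
Visit J → queue [Q]
Visit Q → queue []

Visit order: F, D, G, L, A, E, N, P, H, K, O, B, C, I, R, M, J, Q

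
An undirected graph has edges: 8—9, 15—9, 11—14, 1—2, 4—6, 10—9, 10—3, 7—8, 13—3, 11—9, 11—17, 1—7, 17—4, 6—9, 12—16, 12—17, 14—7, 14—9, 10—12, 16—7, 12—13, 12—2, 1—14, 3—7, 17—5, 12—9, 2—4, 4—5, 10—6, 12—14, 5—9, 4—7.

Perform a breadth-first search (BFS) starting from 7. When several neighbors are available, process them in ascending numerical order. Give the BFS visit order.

7 -> 1 -> 3 -> 4 -> 8 -> 14 -> 16 -> 2 -> 10 -> 13 -> 5 -> 6 -> 17 -> 9 -> 11 -> 12 -> 15

Visit 7; enqueue 1, 3, 4, 8, 14, 16 → queue [1, 3, 4, 8, 14, 16]
Visit 1; enqueue 2 → queue [3, 4, 8, 14, 16, 2]
Visit 3; enqueue 10, 13 → queue [4, 8, 14, 16, 2, 10, 13]
Visit 4; enqueue 5, 6, 17 → queue [8, 14, 16, 2, 10, 13, 5, 6, 17]
Visit 8; enqueue 9 → queue [14, 16, 2, 10, 13, 5, 6, 17, 9]
Visit 14; enqueue 11, 12 → queue [16, 2, 10, 13, 5, 6, 17, 9, 11, 12]
Visit 16 → queue [2, 10, 13, 5, 6, 17, 9, 11, 12]
Visit 2 → queue [10, 13, 5, 6, 17, 9, 11, 12]
Visit 10 → queue [13, 5, 6, 17, 9, 11, 12]
Visit 13 → queue [5, 6, 17, 9, 11, 12]
Visit 5 → queue [6, 17, 9, 11, 12]
Visit 6 → queue [17, 9, 11, 12]
Visit 17 → queue [9, 11, 12]
Visit 9; enqueue 15 → queue [11, 12, 15]
Visit 11 → queue [12, 15]
Visit 12 → queue [15]
Visit 15 → queue []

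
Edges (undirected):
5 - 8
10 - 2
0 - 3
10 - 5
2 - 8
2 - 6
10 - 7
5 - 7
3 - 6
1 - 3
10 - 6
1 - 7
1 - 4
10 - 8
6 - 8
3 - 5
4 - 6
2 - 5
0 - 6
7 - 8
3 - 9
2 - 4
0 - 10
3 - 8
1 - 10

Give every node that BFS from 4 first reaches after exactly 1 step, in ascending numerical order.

Level 0: 4
Level 1: 1, 2, 6
Level 2: 0, 3, 5, 7, 8, 10
Level 3: 9

1, 2, 6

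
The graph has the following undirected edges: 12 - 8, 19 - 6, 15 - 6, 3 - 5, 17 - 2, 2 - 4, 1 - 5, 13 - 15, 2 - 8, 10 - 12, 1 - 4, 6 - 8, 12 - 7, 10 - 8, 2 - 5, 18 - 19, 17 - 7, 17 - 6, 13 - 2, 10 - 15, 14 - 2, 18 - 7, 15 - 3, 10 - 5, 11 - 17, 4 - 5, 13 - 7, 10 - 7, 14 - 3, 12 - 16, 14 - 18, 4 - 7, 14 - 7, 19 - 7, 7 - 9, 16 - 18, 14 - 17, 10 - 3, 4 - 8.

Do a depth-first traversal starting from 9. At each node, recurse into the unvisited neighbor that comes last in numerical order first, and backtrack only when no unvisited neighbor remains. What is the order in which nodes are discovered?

9 7 19 18 16 12 10 15 13 2 17 14 3 5 4 8 6 1 11

Visit 9
9 → 7
7 → 19
19 → 18
18 → 16
16 → 12
12 → 10
10 → 15
15 → 13
13 → 2
2 → 17
17 → 14
14 → 3
3 → 5
5 → 4
4 → 8
8 → 6
4 → 1
17 → 11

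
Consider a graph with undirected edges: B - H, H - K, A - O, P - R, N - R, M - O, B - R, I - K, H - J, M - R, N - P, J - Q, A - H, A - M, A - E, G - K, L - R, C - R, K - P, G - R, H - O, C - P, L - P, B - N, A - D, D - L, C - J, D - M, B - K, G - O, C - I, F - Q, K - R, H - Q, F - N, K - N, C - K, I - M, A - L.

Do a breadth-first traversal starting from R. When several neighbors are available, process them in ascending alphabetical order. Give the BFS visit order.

R, B, C, G, K, L, M, N, P, H, I, J, O, A, D, F, Q, E

Visit R; enqueue B, C, G, K, L, M, N, P → queue [B, C, G, K, L, M, N, P]
Visit B; enqueue H → queue [C, G, K, L, M, N, P, H]
Visit C; enqueue I, J → queue [G, K, L, M, N, P, H, I, J]
Visit G; enqueue O → queue [K, L, M, N, P, H, I, J, O]
Visit K → queue [L, M, N, P, H, I, J, O]
Visit L; enqueue A, D → queue [M, N, P, H, I, J, O, A, D]
Visit M → queue [N, P, H, I, J, O, A, D]
Visit N; enqueue F → queue [P, H, I, J, O, A, D, F]
Visit P → queue [H, I, J, O, A, D, F]
Visit H; enqueue Q → queue [I, J, O, A, D, F, Q]
Visit I → queue [J, O, A, D, F, Q]
Visit J → queue [O, A, D, F, Q]
Visit O → queue [A, D, F, Q]
Visit A; enqueue E → queue [D, F, Q, E]
Visit D → queue [F, Q, E]
Visit F → queue [Q, E]
Visit Q → queue [E]
Visit E → queue []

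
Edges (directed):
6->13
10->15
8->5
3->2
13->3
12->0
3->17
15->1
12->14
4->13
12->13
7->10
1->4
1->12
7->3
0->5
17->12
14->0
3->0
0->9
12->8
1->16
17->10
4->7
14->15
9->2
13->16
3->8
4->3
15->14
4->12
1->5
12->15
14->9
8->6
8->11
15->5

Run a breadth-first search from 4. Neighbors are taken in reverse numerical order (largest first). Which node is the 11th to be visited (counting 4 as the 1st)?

Visit 4; enqueue 13, 12, 7, 3 → queue [13, 12, 7, 3]
Visit 13; enqueue 16 → queue [12, 7, 3, 16]
Visit 12; enqueue 15, 14, 8, 0 → queue [7, 3, 16, 15, 14, 8, 0]
Visit 7; enqueue 10 → queue [3, 16, 15, 14, 8, 0, 10]
Visit 3; enqueue 17, 2 → queue [16, 15, 14, 8, 0, 10, 17, 2]
Visit 16 → queue [15, 14, 8, 0, 10, 17, 2]
Visit 15; enqueue 5, 1 → queue [14, 8, 0, 10, 17, 2, 5, 1]
Visit 14; enqueue 9 → queue [8, 0, 10, 17, 2, 5, 1, 9]
Visit 8; enqueue 11, 6 → queue [0, 10, 17, 2, 5, 1, 9, 11, 6]
Visit 0 → queue [10, 17, 2, 5, 1, 9, 11, 6]
Visit 10 → queue [17, 2, 5, 1, 9, 11, 6]
Visit 17 → queue [2, 5, 1, 9, 11, 6]
Visit 2 → queue [5, 1, 9, 11, 6]
Visit 5 → queue [1, 9, 11, 6]
Visit 1 → queue [9, 11, 6]
Visit 9 → queue [11, 6]
Visit 11 → queue [6]
Visit 6 → queue []

Visit order: 4, 13, 12, 7, 3, 16, 15, 14, 8, 0, 10, 17, 2, 5, 1, 9, 11, 6

10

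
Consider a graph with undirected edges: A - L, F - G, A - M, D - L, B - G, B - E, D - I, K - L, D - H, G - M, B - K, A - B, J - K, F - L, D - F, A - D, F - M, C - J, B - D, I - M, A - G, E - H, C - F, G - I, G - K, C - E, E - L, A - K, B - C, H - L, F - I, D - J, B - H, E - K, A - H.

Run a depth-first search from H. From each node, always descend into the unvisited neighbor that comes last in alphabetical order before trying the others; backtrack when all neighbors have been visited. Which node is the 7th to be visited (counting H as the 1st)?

M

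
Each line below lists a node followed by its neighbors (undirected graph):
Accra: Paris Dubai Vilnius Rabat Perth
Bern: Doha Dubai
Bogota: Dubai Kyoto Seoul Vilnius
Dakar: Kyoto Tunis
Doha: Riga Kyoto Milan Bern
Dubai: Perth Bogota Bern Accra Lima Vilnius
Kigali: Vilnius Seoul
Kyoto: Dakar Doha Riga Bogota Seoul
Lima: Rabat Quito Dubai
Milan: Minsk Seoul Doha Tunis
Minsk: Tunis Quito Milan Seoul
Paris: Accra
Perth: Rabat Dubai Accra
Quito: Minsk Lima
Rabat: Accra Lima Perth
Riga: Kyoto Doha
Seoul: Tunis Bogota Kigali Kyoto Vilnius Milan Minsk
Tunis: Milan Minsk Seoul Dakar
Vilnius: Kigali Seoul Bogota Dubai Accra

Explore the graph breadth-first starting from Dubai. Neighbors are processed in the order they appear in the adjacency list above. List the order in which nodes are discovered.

Dubai -> Perth -> Bogota -> Bern -> Accra -> Lima -> Vilnius -> Rabat -> Kyoto -> Seoul -> Doha -> Paris -> Quito -> Kigali -> Dakar -> Riga -> Tunis -> Milan -> Minsk

Visit Dubai; enqueue Perth, Bogota, Bern, Accra, Lima, Vilnius → queue [Perth, Bogota, Bern, Accra, Lima, Vilnius]
Visit Perth; enqueue Rabat → queue [Bogota, Bern, Accra, Lima, Vilnius, Rabat]
Visit Bogota; enqueue Kyoto, Seoul → queue [Bern, Accra, Lima, Vilnius, Rabat, Kyoto, Seoul]
Visit Bern; enqueue Doha → queue [Accra, Lima, Vilnius, Rabat, Kyoto, Seoul, Doha]
Visit Accra; enqueue Paris → queue [Lima, Vilnius, Rabat, Kyoto, Seoul, Doha, Paris]
Visit Lima; enqueue Quito → queue [Vilnius, Rabat, Kyoto, Seoul, Doha, Paris, Quito]
Visit Vilnius; enqueue Kigali → queue [Rabat, Kyoto, Seoul, Doha, Paris, Quito, Kigali]
Visit Rabat → queue [Kyoto, Seoul, Doha, Paris, Quito, Kigali]
Visit Kyoto; enqueue Dakar, Riga → queue [Seoul, Doha, Paris, Quito, Kigali, Dakar, Riga]
Visit Seoul; enqueue Tunis, Milan, Minsk → queue [Doha, Paris, Quito, Kigali, Dakar, Riga, Tunis, Milan, Minsk]
Visit Doha → queue [Paris, Quito, Kigali, Dakar, Riga, Tunis, Milan, Minsk]
Visit Paris → queue [Quito, Kigali, Dakar, Riga, Tunis, Milan, Minsk]
Visit Quito → queue [Kigali, Dakar, Riga, Tunis, Milan, Minsk]
Visit Kigali → queue [Dakar, Riga, Tunis, Milan, Minsk]
Visit Dakar → queue [Riga, Tunis, Milan, Minsk]
Visit Riga → queue [Tunis, Milan, Minsk]
Visit Tunis → queue [Milan, Minsk]
Visit Milan → queue [Minsk]
Visit Minsk → queue []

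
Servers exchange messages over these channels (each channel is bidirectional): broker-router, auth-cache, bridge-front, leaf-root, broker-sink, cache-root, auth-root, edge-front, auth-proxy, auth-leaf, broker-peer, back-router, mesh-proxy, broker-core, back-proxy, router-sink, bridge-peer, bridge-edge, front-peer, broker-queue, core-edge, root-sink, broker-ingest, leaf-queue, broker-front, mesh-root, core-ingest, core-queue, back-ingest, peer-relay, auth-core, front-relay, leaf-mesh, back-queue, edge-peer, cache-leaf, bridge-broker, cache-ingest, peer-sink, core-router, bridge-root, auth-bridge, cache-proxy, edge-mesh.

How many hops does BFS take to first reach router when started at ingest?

Level 0: ingest
Level 1: back, broker, cache, core
Level 2: auth, bridge, edge, front, leaf, peer, proxy, queue, root, router, sink
Level 3: mesh, relay
router first appears at level 2.

2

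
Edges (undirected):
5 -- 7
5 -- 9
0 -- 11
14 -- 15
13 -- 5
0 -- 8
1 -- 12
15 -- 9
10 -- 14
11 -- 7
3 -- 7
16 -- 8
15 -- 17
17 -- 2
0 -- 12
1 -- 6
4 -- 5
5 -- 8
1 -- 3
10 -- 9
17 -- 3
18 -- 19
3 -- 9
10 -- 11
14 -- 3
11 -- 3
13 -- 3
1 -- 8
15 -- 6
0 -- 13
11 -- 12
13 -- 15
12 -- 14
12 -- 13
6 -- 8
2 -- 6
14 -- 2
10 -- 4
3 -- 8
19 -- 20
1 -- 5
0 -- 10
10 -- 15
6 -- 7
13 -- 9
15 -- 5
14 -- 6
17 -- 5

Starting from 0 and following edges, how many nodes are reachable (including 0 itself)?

BFS from 0 visits: 0, 8, 10, 11, 12, 13, 1, 3, 5, 6, 16, 4, 9, 14, 15, 7, 17, 2
Reachable nodes: 18 of 21 total.

18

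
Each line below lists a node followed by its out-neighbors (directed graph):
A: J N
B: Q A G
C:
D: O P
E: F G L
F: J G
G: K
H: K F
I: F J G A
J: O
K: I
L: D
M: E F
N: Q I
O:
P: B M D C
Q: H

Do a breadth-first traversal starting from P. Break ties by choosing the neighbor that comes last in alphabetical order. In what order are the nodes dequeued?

Visit P; enqueue M, D, C, B → queue [M, D, C, B]
Visit M; enqueue F, E → queue [D, C, B, F, E]
Visit D; enqueue O → queue [C, B, F, E, O]
Visit C → queue [B, F, E, O]
Visit B; enqueue Q, G, A → queue [F, E, O, Q, G, A]
Visit F; enqueue J → queue [E, O, Q, G, A, J]
Visit E; enqueue L → queue [O, Q, G, A, J, L]
Visit O → queue [Q, G, A, J, L]
Visit Q; enqueue H → queue [G, A, J, L, H]
Visit G; enqueue K → queue [A, J, L, H, K]
Visit A; enqueue N → queue [J, L, H, K, N]
Visit J → queue [L, H, K, N]
Visit L → queue [H, K, N]
Visit H → queue [K, N]
Visit K; enqueue I → queue [N, I]
Visit N → queue [I]
Visit I → queue []

P, M, D, C, B, F, E, O, Q, G, A, J, L, H, K, N, I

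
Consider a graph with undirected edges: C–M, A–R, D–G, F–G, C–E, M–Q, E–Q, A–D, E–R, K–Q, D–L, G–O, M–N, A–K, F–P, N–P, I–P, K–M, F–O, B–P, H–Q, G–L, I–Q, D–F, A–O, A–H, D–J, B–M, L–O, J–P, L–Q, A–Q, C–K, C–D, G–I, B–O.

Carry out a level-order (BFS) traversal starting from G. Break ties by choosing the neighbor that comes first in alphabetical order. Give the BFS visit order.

G -> D -> F -> I -> L -> O -> A -> C -> J -> P -> Q -> B -> H -> K -> R -> E -> M -> N

Visit G; enqueue D, F, I, L, O → queue [D, F, I, L, O]
Visit D; enqueue A, C, J → queue [F, I, L, O, A, C, J]
Visit F; enqueue P → queue [I, L, O, A, C, J, P]
Visit I; enqueue Q → queue [L, O, A, C, J, P, Q]
Visit L → queue [O, A, C, J, P, Q]
Visit O; enqueue B → queue [A, C, J, P, Q, B]
Visit A; enqueue H, K, R → queue [C, J, P, Q, B, H, K, R]
Visit C; enqueue E, M → queue [J, P, Q, B, H, K, R, E, M]
Visit J → queue [P, Q, B, H, K, R, E, M]
Visit P; enqueue N → queue [Q, B, H, K, R, E, M, N]
Visit Q → queue [B, H, K, R, E, M, N]
Visit B → queue [H, K, R, E, M, N]
Visit H → queue [K, R, E, M, N]
Visit K → queue [R, E, M, N]
Visit R → queue [E, M, N]
Visit E → queue [M, N]
Visit M → queue [N]
Visit N → queue []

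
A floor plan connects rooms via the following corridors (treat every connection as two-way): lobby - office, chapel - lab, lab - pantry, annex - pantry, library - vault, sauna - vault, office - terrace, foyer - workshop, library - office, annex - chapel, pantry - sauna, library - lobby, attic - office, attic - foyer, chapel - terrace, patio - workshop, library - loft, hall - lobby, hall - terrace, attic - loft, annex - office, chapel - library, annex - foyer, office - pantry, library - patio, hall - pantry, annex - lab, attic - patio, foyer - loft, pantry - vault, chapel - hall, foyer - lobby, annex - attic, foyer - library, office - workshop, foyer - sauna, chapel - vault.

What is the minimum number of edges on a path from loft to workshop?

2

Level 0: loft
Level 1: attic, foyer, library
Level 2: annex, chapel, lobby, office, patio, sauna, vault, workshop
Level 3: hall, lab, pantry, terrace
workshop first appears at level 2.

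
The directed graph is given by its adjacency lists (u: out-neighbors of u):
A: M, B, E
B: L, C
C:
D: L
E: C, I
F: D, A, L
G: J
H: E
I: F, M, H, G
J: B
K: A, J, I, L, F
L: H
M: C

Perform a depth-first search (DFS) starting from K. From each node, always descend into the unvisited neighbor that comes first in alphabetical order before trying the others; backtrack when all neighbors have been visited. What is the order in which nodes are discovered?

Visit K
K → A
A → B
B → C
B → L
L → H
H → E
E → I
I → F
F → D
I → G
G → J
I → M

K, A, B, C, L, H, E, I, F, D, G, J, M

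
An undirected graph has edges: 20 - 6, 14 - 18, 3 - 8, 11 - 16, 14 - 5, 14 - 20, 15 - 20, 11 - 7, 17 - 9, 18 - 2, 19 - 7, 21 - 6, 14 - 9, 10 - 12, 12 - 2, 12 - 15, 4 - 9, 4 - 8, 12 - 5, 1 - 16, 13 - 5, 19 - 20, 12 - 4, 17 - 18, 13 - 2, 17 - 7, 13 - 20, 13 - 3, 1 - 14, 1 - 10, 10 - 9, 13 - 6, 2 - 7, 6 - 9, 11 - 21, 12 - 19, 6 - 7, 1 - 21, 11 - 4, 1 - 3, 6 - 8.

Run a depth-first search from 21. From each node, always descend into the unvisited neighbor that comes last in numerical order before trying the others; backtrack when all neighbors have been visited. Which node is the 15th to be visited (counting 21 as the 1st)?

13

Visit 21
21 → 11
11 → 16
16 → 1
1 → 14
14 → 20
20 → 19
19 → 12
12 → 15
12 → 10
10 → 9
9 → 17
17 → 18
18 → 2
2 → 13
13 → 6
6 → 8
8 → 4
8 → 3
6 → 7
13 → 5

Visit order: 21, 11, 16, 1, 14, 20, 19, 12, 15, 10, 9, 17, 18, 2, 13, 6, 8, 4, 3, 7, 5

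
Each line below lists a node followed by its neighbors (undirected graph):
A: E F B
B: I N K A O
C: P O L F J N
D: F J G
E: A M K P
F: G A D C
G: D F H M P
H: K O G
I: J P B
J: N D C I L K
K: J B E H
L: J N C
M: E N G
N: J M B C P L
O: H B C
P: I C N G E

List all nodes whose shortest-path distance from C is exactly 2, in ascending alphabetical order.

Level 0: C
Level 1: F, J, L, N, O, P
Level 2: A, B, D, E, G, H, I, K, M

A, B, D, E, G, H, I, K, M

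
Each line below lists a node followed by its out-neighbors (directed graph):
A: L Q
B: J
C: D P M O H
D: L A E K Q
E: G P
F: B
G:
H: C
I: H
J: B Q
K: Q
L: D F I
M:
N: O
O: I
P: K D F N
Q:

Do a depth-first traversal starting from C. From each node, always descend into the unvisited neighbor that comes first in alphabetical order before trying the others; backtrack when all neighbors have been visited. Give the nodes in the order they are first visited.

Visit C
C → D
D → A
A → L
L → F
F → B
B → J
J → Q
L → I
I → H
D → E
E → G
E → P
P → K
P → N
N → O
C → M

C, D, A, L, F, B, J, Q, I, H, E, G, P, K, N, O, M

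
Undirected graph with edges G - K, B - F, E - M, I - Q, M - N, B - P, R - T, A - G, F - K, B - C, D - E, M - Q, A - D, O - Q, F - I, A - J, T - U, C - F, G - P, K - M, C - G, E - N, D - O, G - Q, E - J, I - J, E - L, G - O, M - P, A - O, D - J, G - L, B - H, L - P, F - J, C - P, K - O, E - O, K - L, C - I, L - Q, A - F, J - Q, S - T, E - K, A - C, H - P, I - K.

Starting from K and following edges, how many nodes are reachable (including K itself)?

BFS from K visits: K, O, M, L, I, G, F, E, Q, D, A, P, N, J, C, B, H
Reachable nodes: 17 of 21 total.

17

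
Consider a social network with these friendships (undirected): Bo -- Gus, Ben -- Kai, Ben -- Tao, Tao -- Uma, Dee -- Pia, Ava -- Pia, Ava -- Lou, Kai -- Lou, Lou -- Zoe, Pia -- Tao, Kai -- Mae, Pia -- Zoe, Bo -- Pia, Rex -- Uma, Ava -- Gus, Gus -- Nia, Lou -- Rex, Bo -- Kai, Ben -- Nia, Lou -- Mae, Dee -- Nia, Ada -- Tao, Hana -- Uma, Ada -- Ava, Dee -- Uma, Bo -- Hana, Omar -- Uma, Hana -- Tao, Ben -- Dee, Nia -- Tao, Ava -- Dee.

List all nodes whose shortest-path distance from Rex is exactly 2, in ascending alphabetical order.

Level 0: Rex
Level 1: Lou, Uma
Level 2: Ava, Dee, Hana, Kai, Mae, Omar, Tao, Zoe
Level 3: Ada, Ben, Bo, Gus, Nia, Pia

Ava, Dee, Hana, Kai, Mae, Omar, Tao, Zoe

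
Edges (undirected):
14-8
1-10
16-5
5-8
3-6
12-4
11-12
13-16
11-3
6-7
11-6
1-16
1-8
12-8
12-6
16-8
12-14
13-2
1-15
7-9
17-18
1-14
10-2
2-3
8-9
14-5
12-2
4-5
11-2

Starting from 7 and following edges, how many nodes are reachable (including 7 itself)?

BFS from 7 visits: 7, 6, 9, 3, 11, 12, 8, 2, 4, 14, 1, 5, 16, 10, 13, 15
Reachable nodes: 16 of 18 total.

16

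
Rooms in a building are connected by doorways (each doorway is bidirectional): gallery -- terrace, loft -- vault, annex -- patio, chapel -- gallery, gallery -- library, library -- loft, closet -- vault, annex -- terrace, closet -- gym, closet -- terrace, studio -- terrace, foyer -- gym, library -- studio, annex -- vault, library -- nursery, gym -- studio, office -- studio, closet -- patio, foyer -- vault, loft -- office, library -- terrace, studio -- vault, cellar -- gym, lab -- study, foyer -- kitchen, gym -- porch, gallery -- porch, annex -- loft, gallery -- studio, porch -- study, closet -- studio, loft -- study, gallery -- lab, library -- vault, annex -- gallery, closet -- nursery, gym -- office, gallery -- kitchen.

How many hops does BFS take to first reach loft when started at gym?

2

Level 0: gym
Level 1: cellar, closet, foyer, office, porch, studio
Level 2: gallery, kitchen, library, loft, nursery, patio, study, terrace, vault
Level 3: annex, chapel, lab
loft first appears at level 2.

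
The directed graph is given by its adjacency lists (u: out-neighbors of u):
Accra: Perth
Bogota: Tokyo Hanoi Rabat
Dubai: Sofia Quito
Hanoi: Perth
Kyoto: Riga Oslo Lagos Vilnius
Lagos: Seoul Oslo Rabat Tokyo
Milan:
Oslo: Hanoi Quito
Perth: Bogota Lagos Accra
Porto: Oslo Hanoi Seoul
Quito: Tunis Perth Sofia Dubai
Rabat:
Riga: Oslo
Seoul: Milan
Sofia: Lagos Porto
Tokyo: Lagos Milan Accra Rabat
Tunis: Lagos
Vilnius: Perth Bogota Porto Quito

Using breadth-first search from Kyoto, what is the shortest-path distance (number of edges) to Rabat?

2

Level 0: Kyoto
Level 1: Lagos, Oslo, Riga, Vilnius
Level 2: Bogota, Hanoi, Perth, Porto, Quito, Rabat, Seoul, Tokyo
Level 3: Accra, Dubai, Milan, Sofia, Tunis
Rabat first appears at level 2.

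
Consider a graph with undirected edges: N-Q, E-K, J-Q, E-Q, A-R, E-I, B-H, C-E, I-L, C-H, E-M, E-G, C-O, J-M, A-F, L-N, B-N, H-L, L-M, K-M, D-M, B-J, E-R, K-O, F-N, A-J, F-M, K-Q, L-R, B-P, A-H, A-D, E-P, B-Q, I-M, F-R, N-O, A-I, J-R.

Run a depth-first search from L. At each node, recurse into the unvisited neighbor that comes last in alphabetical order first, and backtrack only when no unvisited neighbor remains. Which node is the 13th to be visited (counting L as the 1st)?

Visit L
L → R
R → J
J → Q
Q → N
N → O
O → K
K → M
M → I
I → E
E → P
P → B
B → H
H → C
H → A
A → F
A → D
E → G

Visit order: L, R, J, Q, N, O, K, M, I, E, P, B, H, C, A, F, D, G

H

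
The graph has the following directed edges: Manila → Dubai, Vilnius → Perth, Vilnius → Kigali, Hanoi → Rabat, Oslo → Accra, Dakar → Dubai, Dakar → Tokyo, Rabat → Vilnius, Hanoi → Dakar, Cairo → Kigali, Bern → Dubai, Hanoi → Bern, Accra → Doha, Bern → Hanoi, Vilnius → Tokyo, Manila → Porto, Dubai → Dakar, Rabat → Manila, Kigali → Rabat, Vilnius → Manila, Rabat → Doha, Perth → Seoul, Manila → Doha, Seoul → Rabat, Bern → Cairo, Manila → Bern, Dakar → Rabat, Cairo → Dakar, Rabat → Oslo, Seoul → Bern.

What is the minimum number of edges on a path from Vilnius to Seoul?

2

Level 0: Vilnius
Level 1: Kigali, Manila, Perth, Tokyo
Level 2: Bern, Doha, Dubai, Porto, Rabat, Seoul
Level 3: Cairo, Dakar, Hanoi, Oslo
Level 4: Accra
Seoul first appears at level 2.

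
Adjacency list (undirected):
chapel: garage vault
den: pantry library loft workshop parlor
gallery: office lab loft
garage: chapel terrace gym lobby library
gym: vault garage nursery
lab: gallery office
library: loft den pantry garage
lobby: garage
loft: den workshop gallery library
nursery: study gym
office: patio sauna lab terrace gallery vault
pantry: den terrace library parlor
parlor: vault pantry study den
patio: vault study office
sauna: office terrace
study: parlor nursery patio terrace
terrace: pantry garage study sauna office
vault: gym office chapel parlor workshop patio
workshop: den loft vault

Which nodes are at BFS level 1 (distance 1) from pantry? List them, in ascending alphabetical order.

den, library, parlor, terrace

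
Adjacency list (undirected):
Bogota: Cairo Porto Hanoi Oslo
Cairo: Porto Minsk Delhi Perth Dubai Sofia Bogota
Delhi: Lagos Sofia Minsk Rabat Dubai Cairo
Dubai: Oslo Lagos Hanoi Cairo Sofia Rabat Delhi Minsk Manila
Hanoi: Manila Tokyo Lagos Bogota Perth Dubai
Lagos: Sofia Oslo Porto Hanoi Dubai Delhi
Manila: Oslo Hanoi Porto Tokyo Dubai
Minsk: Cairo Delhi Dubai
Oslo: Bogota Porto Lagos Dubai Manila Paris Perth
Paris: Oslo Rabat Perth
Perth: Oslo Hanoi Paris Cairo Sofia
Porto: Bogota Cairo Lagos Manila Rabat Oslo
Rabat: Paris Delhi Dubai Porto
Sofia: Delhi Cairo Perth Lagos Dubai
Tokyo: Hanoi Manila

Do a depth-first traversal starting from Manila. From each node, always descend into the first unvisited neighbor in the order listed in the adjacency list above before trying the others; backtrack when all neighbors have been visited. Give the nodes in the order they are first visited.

Manila, Oslo, Bogota, Cairo, Porto, Lagos, Sofia, Delhi, Minsk, Dubai, Hanoi, Tokyo, Perth, Paris, Rabat

Visit Manila
Manila → Oslo
Oslo → Bogota
Bogota → Cairo
Cairo → Porto
Porto → Lagos
Lagos → Sofia
Sofia → Delhi
Delhi → Minsk
Minsk → Dubai
Dubai → Hanoi
Hanoi → Tokyo
Hanoi → Perth
Perth → Paris
Paris → Rabat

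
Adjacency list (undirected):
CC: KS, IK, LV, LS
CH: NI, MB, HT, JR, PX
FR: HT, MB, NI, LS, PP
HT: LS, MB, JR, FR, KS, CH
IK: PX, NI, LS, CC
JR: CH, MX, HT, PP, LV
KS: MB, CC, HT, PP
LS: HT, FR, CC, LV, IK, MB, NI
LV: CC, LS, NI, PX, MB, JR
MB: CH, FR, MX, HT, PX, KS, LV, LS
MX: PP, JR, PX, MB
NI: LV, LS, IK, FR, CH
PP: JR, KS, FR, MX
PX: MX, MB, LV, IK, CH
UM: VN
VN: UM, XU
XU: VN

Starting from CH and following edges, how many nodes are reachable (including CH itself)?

14

BFS from CH visits: CH, NI, MB, HT, JR, PX, LV, LS, IK, FR, MX, KS, PP, CC
Reachable nodes: 14 of 17 total.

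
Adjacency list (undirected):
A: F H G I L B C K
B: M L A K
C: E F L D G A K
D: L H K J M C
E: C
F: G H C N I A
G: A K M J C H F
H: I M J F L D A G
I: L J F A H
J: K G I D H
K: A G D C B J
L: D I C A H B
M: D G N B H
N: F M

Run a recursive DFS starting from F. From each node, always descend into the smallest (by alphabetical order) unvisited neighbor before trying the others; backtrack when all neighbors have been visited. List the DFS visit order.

Visit F
F → A
A → B
B → K
K → C
C → D
D → H
H → G
G → J
J → I
I → L
G → M
M → N
C → E

F, A, B, K, C, D, H, G, J, I, L, M, N, E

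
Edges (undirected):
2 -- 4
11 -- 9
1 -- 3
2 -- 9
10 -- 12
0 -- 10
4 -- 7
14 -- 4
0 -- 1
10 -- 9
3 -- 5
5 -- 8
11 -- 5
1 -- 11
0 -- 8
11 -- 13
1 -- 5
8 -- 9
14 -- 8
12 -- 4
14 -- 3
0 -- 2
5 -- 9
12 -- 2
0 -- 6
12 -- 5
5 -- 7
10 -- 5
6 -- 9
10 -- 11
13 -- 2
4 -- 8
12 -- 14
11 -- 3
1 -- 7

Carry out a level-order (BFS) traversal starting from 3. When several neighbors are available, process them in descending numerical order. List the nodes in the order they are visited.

Visit 3; enqueue 14, 11, 5, 1 → queue [14, 11, 5, 1]
Visit 14; enqueue 12, 8, 4 → queue [11, 5, 1, 12, 8, 4]
Visit 11; enqueue 13, 10, 9 → queue [5, 1, 12, 8, 4, 13, 10, 9]
Visit 5; enqueue 7 → queue [1, 12, 8, 4, 13, 10, 9, 7]
Visit 1; enqueue 0 → queue [12, 8, 4, 13, 10, 9, 7, 0]
Visit 12; enqueue 2 → queue [8, 4, 13, 10, 9, 7, 0, 2]
Visit 8 → queue [4, 13, 10, 9, 7, 0, 2]
Visit 4 → queue [13, 10, 9, 7, 0, 2]
Visit 13 → queue [10, 9, 7, 0, 2]
Visit 10 → queue [9, 7, 0, 2]
Visit 9; enqueue 6 → queue [7, 0, 2, 6]
Visit 7 → queue [0, 2, 6]
Visit 0 → queue [2, 6]
Visit 2 → queue [6]
Visit 6 → queue []

3 → 14 → 11 → 5 → 1 → 12 → 8 → 4 → 13 → 10 → 9 → 7 → 0 → 2 → 6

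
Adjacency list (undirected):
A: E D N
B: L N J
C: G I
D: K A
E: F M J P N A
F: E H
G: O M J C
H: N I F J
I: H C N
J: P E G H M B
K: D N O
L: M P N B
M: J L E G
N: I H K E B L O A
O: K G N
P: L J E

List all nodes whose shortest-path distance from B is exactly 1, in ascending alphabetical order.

J, L, N

Level 0: B
Level 1: J, L, N
Level 2: A, E, G, H, I, K, M, O, P
Level 3: C, D, F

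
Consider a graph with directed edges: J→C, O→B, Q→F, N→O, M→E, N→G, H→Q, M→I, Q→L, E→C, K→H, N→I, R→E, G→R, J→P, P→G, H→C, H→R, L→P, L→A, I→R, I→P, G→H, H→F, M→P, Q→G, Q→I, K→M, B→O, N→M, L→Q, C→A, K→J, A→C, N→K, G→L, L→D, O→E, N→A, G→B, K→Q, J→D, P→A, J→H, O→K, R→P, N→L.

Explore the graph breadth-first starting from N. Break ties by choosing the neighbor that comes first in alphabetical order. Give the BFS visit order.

N A G I K L M O C B H R P J Q D E F

Visit N; enqueue A, G, I, K, L, M, O → queue [A, G, I, K, L, M, O]
Visit A; enqueue C → queue [G, I, K, L, M, O, C]
Visit G; enqueue B, H, R → queue [I, K, L, M, O, C, B, H, R]
Visit I; enqueue P → queue [K, L, M, O, C, B, H, R, P]
Visit K; enqueue J, Q → queue [L, M, O, C, B, H, R, P, J, Q]
Visit L; enqueue D → queue [M, O, C, B, H, R, P, J, Q, D]
Visit M; enqueue E → queue [O, C, B, H, R, P, J, Q, D, E]
Visit O → queue [C, B, H, R, P, J, Q, D, E]
Visit C → queue [B, H, R, P, J, Q, D, E]
Visit B → queue [H, R, P, J, Q, D, E]
Visit H; enqueue F → queue [R, P, J, Q, D, E, F]
Visit R → queue [P, J, Q, D, E, F]
Visit P → queue [J, Q, D, E, F]
Visit J → queue [Q, D, E, F]
Visit Q → queue [D, E, F]
Visit D → queue [E, F]
Visit E → queue [F]
Visit F → queue []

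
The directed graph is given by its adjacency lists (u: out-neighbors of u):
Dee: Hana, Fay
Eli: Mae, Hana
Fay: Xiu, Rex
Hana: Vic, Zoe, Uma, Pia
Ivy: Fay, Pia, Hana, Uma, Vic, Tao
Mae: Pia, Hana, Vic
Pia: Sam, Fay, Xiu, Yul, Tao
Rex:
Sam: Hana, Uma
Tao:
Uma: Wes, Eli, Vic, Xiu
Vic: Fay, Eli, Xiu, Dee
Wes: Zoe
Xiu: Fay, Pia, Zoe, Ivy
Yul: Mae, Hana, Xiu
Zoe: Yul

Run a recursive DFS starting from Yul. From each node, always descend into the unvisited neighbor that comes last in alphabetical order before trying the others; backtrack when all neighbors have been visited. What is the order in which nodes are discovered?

Visit Yul
Yul → Xiu
Xiu → Zoe
Xiu → Pia
Pia → Tao
Pia → Sam
Sam → Uma
Uma → Wes
Uma → Vic
Vic → Fay
Fay → Rex
Vic → Eli
Eli → Mae
Mae → Hana
Vic → Dee
Xiu → Ivy

Yul → Xiu → Zoe → Pia → Tao → Sam → Uma → Wes → Vic → Fay → Rex → Eli → Mae → Hana → Dee → Ivy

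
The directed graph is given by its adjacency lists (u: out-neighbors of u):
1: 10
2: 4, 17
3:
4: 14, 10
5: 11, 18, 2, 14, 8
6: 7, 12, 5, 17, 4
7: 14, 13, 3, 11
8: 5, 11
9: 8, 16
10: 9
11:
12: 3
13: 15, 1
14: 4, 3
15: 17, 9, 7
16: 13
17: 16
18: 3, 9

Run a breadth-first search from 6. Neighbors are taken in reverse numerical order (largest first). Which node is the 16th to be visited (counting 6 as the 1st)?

15

Visit 6; enqueue 17, 12, 7, 5, 4 → queue [17, 12, 7, 5, 4]
Visit 17; enqueue 16 → queue [12, 7, 5, 4, 16]
Visit 12; enqueue 3 → queue [7, 5, 4, 16, 3]
Visit 7; enqueue 14, 13, 11 → queue [5, 4, 16, 3, 14, 13, 11]
Visit 5; enqueue 18, 8, 2 → queue [4, 16, 3, 14, 13, 11, 18, 8, 2]
Visit 4; enqueue 10 → queue [16, 3, 14, 13, 11, 18, 8, 2, 10]
Visit 16 → queue [3, 14, 13, 11, 18, 8, 2, 10]
Visit 3 → queue [14, 13, 11, 18, 8, 2, 10]
Visit 14 → queue [13, 11, 18, 8, 2, 10]
Visit 13; enqueue 15, 1 → queue [11, 18, 8, 2, 10, 15, 1]
Visit 11 → queue [18, 8, 2, 10, 15, 1]
Visit 18; enqueue 9 → queue [8, 2, 10, 15, 1, 9]
Visit 8 → queue [2, 10, 15, 1, 9]
Visit 2 → queue [10, 15, 1, 9]
Visit 10 → queue [15, 1, 9]
Visit 15 → queue [1, 9]
Visit 1 → queue [9]
Visit 9 → queue []

Visit order: 6, 17, 12, 7, 5, 4, 16, 3, 14, 13, 11, 18, 8, 2, 10, 15, 1, 9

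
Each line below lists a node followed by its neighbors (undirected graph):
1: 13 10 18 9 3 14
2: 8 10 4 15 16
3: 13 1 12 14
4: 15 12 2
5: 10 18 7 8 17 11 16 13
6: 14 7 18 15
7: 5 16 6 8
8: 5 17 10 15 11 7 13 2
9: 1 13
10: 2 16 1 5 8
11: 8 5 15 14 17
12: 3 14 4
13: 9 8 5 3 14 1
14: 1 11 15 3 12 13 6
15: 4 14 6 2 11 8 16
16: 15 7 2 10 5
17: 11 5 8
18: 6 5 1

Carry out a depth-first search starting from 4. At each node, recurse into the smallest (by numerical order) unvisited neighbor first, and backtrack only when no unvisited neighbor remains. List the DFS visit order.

Visit 4
4 → 2
2 → 8
8 → 5
5 → 7
7 → 6
6 → 14
14 → 1
1 → 3
3 → 12
3 → 13
13 → 9
1 → 10
10 → 16
16 → 15
15 → 11
11 → 17
1 → 18

4 → 2 → 8 → 5 → 7 → 6 → 14 → 1 → 3 → 12 → 13 → 9 → 10 → 16 → 15 → 11 → 17 → 18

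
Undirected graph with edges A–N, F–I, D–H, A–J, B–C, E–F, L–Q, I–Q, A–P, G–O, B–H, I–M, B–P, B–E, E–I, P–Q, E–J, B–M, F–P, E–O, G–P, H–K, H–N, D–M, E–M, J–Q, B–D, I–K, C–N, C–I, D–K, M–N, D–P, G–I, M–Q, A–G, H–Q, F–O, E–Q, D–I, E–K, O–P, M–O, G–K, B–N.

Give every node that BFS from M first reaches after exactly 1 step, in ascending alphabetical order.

Level 0: M
Level 1: B, D, E, I, N, O, Q
Level 2: A, C, F, G, H, J, K, L, P

B, D, E, I, N, O, Q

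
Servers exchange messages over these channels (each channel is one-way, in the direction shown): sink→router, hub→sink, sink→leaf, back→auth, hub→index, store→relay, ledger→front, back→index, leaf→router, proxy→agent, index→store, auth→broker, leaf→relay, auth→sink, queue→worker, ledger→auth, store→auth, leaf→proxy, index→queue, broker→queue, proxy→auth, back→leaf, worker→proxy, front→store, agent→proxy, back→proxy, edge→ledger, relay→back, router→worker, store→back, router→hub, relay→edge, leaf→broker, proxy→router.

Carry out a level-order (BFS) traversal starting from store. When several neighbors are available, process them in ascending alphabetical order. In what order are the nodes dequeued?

Visit store; enqueue auth, back, relay → queue [auth, back, relay]
Visit auth; enqueue broker, sink → queue [back, relay, broker, sink]
Visit back; enqueue index, leaf, proxy → queue [relay, broker, sink, index, leaf, proxy]
Visit relay; enqueue edge → queue [broker, sink, index, leaf, proxy, edge]
Visit broker; enqueue queue → queue [sink, index, leaf, proxy, edge, queue]
Visit sink; enqueue router → queue [index, leaf, proxy, edge, queue, router]
Visit index → queue [leaf, proxy, edge, queue, router]
Visit leaf → queue [proxy, edge, queue, router]
Visit proxy; enqueue agent → queue [edge, queue, router, agent]
Visit edge; enqueue ledger → queue [queue, router, agent, ledger]
Visit queue; enqueue worker → queue [router, agent, ledger, worker]
Visit router; enqueue hub → queue [agent, ledger, worker, hub]
Visit agent → queue [ledger, worker, hub]
Visit ledger; enqueue front → queue [worker, hub, front]
Visit worker → queue [hub, front]
Visit hub → queue [front]
Visit front → queue []

store, auth, back, relay, broker, sink, index, leaf, proxy, edge, queue, router, agent, ledger, worker, hub, front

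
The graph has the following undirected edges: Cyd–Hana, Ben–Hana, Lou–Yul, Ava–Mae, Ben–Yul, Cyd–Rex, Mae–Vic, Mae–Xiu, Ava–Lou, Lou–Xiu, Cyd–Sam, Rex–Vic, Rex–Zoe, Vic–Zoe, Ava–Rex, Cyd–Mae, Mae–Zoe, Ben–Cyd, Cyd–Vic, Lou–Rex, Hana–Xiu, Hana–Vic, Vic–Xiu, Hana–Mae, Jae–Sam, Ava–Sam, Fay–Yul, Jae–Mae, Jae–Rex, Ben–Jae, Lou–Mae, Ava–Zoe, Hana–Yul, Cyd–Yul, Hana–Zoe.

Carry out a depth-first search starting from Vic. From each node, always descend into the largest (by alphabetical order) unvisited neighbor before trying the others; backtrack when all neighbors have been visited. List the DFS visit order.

Vic Zoe Rex Lou Yul Hana Xiu Mae Jae Sam Cyd Ben Ava Fay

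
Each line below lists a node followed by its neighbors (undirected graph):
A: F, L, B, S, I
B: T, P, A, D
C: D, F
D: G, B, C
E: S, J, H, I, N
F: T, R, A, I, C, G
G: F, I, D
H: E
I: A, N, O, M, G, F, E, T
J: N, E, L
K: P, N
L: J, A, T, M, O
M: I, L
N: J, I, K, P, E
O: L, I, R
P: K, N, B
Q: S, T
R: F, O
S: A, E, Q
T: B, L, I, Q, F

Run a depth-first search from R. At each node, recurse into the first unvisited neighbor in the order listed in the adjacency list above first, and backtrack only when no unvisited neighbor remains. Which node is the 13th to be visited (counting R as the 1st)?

Visit R
R → F
F → T
T → B
B → P
P → K
K → N
N → J
J → E
E → S
S → A
A → L
L → M
M → I
I → O
I → G
G → D
D → C
S → Q
E → H

Visit order: R, F, T, B, P, K, N, J, E, S, A, L, M, I, O, G, D, C, Q, H

M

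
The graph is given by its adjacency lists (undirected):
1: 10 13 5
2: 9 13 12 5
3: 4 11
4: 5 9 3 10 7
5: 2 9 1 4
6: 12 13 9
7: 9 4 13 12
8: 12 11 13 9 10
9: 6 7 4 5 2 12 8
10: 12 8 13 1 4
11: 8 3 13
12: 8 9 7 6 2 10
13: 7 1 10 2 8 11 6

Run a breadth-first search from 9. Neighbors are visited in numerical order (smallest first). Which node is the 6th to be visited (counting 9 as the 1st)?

7

Visit 9; enqueue 2, 4, 5, 6, 7, 8, 12 → queue [2, 4, 5, 6, 7, 8, 12]
Visit 2; enqueue 13 → queue [4, 5, 6, 7, 8, 12, 13]
Visit 4; enqueue 3, 10 → queue [5, 6, 7, 8, 12, 13, 3, 10]
Visit 5; enqueue 1 → queue [6, 7, 8, 12, 13, 3, 10, 1]
Visit 6 → queue [7, 8, 12, 13, 3, 10, 1]
Visit 7 → queue [8, 12, 13, 3, 10, 1]
Visit 8; enqueue 11 → queue [12, 13, 3, 10, 1, 11]
Visit 12 → queue [13, 3, 10, 1, 11]
Visit 13 → queue [3, 10, 1, 11]
Visit 3 → queue [10, 1, 11]
Visit 10 → queue [1, 11]
Visit 1 → queue [11]
Visit 11 → queue []

Visit order: 9, 2, 4, 5, 6, 7, 8, 12, 13, 3, 10, 1, 11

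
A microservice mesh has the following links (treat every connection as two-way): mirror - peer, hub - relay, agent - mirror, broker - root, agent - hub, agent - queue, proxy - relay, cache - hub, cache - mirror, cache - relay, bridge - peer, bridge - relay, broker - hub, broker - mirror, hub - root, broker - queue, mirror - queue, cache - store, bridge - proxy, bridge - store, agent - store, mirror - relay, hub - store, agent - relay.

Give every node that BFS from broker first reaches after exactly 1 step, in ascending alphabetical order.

Level 0: broker
Level 1: hub, mirror, queue, root
Level 2: agent, cache, peer, relay, store
Level 3: bridge, proxy

hub, mirror, queue, root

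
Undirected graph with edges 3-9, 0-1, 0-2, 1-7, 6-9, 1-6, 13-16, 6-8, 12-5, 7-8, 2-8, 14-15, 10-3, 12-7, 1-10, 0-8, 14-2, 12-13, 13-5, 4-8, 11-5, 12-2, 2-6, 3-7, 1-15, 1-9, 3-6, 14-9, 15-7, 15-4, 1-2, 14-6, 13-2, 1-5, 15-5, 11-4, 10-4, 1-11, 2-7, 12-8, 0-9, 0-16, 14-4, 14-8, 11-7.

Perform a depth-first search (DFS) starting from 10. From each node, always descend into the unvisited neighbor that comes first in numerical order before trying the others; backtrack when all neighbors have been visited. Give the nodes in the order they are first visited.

10, 1, 0, 2, 6, 3, 7, 8, 4, 11, 5, 12, 13, 16, 15, 14, 9

Visit 10
10 → 1
1 → 0
0 → 2
2 → 6
6 → 3
3 → 7
7 → 8
8 → 4
4 → 11
11 → 5
5 → 12
12 → 13
13 → 16
5 → 15
15 → 14
14 → 9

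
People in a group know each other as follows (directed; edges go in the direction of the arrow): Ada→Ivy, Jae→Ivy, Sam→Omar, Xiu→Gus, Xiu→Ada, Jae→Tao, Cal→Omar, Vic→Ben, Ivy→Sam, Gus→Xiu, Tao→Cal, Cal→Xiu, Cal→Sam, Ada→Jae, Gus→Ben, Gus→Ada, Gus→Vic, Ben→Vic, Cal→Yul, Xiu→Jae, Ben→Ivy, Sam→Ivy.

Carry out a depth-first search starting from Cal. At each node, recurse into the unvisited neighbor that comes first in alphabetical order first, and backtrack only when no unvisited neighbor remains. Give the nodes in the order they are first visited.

Visit Cal
Cal → Omar
Cal → Sam
Sam → Ivy
Cal → Xiu
Xiu → Ada
Ada → Jae
Jae → Tao
Xiu → Gus
Gus → Ben
Ben → Vic
Cal → Yul

Cal -> Omar -> Sam -> Ivy -> Xiu -> Ada -> Jae -> Tao -> Gus -> Ben -> Vic -> Yul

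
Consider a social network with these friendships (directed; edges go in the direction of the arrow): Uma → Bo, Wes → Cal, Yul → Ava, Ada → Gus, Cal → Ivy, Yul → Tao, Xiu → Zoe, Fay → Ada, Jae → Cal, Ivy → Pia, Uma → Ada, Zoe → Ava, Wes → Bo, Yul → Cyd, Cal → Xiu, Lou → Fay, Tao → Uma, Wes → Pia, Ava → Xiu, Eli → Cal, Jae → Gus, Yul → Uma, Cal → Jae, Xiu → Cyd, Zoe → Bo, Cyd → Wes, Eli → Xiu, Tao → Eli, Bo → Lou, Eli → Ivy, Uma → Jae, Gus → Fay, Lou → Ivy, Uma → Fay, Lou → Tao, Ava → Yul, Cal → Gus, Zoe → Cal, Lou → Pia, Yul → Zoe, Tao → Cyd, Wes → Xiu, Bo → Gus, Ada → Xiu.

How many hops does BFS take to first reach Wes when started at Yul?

Level 0: Yul
Level 1: Ava, Cyd, Tao, Uma, Zoe
Level 2: Ada, Bo, Cal, Eli, Fay, Jae, Wes, Xiu
Level 3: Gus, Ivy, Lou, Pia
Wes first appears at level 2.

2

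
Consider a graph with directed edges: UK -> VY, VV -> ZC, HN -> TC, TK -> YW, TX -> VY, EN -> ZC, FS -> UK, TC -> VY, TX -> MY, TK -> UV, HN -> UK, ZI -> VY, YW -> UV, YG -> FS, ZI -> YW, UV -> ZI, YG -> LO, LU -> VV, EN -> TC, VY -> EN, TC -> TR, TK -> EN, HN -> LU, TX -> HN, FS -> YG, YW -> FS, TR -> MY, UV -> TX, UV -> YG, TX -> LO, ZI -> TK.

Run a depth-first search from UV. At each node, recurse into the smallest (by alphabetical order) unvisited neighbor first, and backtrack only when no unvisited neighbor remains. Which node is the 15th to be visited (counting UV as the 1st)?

FS

Visit UV
UV → TX
TX → HN
HN → LU
LU → VV
VV → ZC
HN → TC
TC → TR
TR → MY
TC → VY
VY → EN
HN → UK
TX → LO
UV → YG
YG → FS
UV → ZI
ZI → TK
TK → YW

Visit order: UV, TX, HN, LU, VV, ZC, TC, TR, MY, VY, EN, UK, LO, YG, FS, ZI, TK, YW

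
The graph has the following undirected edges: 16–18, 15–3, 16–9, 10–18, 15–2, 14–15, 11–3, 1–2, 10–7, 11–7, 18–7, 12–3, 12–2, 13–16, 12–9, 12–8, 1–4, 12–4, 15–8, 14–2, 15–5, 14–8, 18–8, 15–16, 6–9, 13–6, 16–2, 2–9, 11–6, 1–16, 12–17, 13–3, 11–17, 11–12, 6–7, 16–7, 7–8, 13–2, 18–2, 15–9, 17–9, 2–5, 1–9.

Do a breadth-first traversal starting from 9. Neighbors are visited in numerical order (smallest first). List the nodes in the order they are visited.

Visit 9; enqueue 1, 2, 6, 12, 15, 16, 17 → queue [1, 2, 6, 12, 15, 16, 17]
Visit 1; enqueue 4 → queue [2, 6, 12, 15, 16, 17, 4]
Visit 2; enqueue 5, 13, 14, 18 → queue [6, 12, 15, 16, 17, 4, 5, 13, 14, 18]
Visit 6; enqueue 7, 11 → queue [12, 15, 16, 17, 4, 5, 13, 14, 18, 7, 11]
Visit 12; enqueue 3, 8 → queue [15, 16, 17, 4, 5, 13, 14, 18, 7, 11, 3, 8]
Visit 15 → queue [16, 17, 4, 5, 13, 14, 18, 7, 11, 3, 8]
Visit 16 → queue [17, 4, 5, 13, 14, 18, 7, 11, 3, 8]
Visit 17 → queue [4, 5, 13, 14, 18, 7, 11, 3, 8]
Visit 4 → queue [5, 13, 14, 18, 7, 11, 3, 8]
Visit 5 → queue [13, 14, 18, 7, 11, 3, 8]
Visit 13 → queue [14, 18, 7, 11, 3, 8]
Visit 14 → queue [18, 7, 11, 3, 8]
Visit 18; enqueue 10 → queue [7, 11, 3, 8, 10]
Visit 7 → queue [11, 3, 8, 10]
Visit 11 → queue [3, 8, 10]
Visit 3 → queue [8, 10]
Visit 8 → queue [10]
Visit 10 → queue []

9 → 1 → 2 → 6 → 12 → 15 → 16 → 17 → 4 → 5 → 13 → 14 → 18 → 7 → 11 → 3 → 8 → 10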